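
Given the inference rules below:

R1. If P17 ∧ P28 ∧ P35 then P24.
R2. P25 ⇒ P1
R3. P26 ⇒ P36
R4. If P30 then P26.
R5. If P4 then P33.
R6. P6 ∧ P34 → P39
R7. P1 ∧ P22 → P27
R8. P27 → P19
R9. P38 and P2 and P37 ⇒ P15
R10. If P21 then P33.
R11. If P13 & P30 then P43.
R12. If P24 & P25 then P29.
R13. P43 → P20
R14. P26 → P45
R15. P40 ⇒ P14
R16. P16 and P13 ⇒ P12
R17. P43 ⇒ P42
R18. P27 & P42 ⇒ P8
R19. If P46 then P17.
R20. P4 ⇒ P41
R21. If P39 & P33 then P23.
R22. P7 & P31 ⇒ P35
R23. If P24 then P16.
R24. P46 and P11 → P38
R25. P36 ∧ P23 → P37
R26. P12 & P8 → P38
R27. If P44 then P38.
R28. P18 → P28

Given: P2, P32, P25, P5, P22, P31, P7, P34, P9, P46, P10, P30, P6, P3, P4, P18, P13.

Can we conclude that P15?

P1  (by R2: P25)
P26  (by R4: P30)
P33  (by R5: P4)
P39  (by R6: P6, P34)
P27  (by R7: P1, P22)
P43  (by R11: P13, P30)
P42  (by R17: P43)
P8  (by R18: P27, P42)
P17  (by R19: P46)
P23  (by R21: P39, P33)
P35  (by R22: P7, P31)
P28  (by R28: P18)
P24  (by R1: P17, P28, P35)
P36  (by R3: P26)
P16  (by R23: P24)
P37  (by R25: P36, P23)
P12  (by R16: P16, P13)
P38  (by R26: P12, P8)
P15  (by R9: P38, P2, P37)

Yes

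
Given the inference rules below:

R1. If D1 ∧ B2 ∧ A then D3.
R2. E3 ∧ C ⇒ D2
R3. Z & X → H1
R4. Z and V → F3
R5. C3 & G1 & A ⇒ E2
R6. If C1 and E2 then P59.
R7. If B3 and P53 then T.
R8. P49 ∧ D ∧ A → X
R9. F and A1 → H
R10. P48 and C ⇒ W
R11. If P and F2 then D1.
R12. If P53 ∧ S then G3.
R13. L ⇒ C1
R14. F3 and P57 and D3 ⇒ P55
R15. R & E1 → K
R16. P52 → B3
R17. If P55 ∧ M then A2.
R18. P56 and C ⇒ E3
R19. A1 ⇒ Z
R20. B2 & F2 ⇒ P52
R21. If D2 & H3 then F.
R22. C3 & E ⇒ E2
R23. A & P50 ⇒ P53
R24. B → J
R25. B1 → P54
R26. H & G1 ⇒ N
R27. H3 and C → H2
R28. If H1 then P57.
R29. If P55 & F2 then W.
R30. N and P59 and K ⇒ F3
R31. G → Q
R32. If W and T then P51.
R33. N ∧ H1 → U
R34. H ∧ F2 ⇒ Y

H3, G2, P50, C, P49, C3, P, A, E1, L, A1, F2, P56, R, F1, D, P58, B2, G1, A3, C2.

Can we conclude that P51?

E2  (by R5: C3, G1, A)
X  (by R8: P49, D, A)
D1  (by R11: P, F2)
C1  (by R13: L)
K  (by R15: R, E1)
E3  (by R18: P56, C)
Z  (by R19: A1)
P52  (by R20: B2, F2)
P53  (by R23: A, P50)
D3  (by R1: D1, B2, A)
D2  (by R2: E3, C)
H1  (by R3: Z, X)
P59  (by R6: C1, E2)
B3  (by R16: P52)
F  (by R21: D2, H3)
P57  (by R28: H1)
T  (by R7: B3, P53)
H  (by R9: F, A1)
N  (by R26: H, G1)
F3  (by R30: N, P59, K)
P55  (by R14: F3, P57, D3)
W  (by R29: P55, F2)
P51  (by R32: W, T)

Yes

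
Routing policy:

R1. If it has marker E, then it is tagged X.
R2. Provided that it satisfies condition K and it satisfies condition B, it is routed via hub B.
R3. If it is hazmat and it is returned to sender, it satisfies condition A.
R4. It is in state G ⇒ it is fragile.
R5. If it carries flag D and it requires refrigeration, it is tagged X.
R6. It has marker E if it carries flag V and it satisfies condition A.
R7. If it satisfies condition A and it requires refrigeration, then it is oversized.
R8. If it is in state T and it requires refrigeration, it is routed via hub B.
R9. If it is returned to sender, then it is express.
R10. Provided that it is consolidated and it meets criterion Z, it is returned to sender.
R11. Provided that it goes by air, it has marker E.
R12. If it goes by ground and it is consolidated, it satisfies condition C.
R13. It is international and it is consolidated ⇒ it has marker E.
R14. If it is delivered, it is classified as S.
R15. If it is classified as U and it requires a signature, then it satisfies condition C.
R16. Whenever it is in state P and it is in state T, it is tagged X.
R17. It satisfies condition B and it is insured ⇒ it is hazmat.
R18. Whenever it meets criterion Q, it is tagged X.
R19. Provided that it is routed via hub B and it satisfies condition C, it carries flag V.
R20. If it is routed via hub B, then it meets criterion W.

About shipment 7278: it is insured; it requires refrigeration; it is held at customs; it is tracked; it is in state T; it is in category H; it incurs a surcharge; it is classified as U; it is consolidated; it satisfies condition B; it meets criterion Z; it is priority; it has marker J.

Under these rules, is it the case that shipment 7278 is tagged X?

No

Forward chaining from the given facts derives: is routed via hub B, is returned to sender, is hazmat, meets criterion W, satisfies condition A, is oversized, is express.
Rules concluding "it is tagged X": R1 needs "it has marker E"; R5 needs "it carries flag D"; R16 needs "it is in state P"; R18 needs "it meets criterion Q" — none of these are established.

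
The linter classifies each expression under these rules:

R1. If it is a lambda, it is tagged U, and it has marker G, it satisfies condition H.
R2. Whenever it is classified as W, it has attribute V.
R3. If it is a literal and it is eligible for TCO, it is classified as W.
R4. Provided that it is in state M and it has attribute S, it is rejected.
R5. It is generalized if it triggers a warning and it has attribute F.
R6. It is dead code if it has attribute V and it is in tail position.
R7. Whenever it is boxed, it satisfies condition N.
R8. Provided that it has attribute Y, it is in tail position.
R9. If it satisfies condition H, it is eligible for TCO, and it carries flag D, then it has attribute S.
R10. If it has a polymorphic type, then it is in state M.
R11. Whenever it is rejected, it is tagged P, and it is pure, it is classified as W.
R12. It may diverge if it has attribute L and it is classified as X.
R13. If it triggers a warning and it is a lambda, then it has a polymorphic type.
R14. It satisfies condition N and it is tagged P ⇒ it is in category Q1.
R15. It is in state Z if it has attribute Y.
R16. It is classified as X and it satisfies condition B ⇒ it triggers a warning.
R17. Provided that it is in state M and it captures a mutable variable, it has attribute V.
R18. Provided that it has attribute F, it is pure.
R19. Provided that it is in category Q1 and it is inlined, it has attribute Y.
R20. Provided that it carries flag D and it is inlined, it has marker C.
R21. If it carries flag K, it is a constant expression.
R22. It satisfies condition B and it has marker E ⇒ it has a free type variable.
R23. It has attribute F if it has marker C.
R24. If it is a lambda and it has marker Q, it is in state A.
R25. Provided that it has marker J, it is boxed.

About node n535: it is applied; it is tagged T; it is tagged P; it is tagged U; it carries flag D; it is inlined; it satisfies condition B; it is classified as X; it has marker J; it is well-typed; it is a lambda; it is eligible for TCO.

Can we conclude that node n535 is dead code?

No

Forward chaining from the given facts derives: triggers a warning, has marker C, has attribute F, is boxed, is generalized, satisfies condition N, has a polymorphic type, is in category Q1, is pure, has attribute Y, is in tail position, is in state M, is in state Z.
The only rule concluding "it is dead code" is R6, which needs "it has attribute V"; that is never established.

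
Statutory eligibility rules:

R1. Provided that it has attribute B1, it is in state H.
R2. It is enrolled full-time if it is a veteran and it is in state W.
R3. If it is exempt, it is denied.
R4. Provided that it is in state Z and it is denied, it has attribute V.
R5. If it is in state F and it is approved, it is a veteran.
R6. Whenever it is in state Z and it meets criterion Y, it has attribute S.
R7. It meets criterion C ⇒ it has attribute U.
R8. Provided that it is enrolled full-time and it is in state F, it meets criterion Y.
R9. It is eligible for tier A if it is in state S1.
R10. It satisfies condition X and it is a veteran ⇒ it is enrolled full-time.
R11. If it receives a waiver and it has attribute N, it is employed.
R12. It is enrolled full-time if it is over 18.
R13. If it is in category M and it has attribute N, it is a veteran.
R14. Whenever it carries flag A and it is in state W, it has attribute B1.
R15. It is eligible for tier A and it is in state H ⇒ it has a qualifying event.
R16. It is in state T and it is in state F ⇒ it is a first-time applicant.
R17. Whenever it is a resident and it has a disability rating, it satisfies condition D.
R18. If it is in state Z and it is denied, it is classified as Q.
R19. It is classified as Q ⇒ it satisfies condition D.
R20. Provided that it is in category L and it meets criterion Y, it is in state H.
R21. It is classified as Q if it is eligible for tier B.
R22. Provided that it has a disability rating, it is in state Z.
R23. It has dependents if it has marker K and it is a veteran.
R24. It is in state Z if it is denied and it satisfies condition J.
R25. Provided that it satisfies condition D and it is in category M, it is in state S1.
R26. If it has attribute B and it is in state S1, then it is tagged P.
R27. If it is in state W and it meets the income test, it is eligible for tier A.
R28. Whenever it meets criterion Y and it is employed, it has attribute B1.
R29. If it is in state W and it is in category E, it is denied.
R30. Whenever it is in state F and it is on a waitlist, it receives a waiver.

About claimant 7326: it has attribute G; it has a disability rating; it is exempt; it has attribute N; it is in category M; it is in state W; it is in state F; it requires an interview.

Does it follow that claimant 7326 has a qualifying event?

Forward chaining from the given facts derives: is denied, is a veteran, is in state Z, is enrolled full-time, has attribute V, meets criterion Y, is classified as Q, satisfies condition D, is in state S1, has attribute S, is eligible for tier A.
The only rule concluding "it has a qualifying event" is R15, which needs "it is in state H"; that is never established.

No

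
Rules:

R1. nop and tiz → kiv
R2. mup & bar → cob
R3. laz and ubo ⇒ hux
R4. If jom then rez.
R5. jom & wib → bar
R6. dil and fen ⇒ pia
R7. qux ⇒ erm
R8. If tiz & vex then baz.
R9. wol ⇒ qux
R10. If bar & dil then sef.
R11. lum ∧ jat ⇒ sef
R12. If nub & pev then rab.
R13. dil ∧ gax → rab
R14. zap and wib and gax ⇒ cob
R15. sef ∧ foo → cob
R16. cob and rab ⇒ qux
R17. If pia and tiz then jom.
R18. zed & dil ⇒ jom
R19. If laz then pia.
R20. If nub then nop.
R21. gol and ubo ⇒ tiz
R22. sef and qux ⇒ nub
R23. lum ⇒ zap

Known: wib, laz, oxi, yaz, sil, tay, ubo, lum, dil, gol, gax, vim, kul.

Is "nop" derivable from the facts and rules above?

rab  (by R13: dil, gax)
pia  (by R19: laz)
tiz  (by R21: gol, ubo)
zap  (by R23: lum)
cob  (by R14: zap, wib, gax)
qux  (by R16: cob, rab)
jom  (by R17: pia, tiz)
bar  (by R5: jom, wib)
sef  (by R10: bar, dil)
nub  (by R22: sef, qux)
nop  (by R20: nub)

Yes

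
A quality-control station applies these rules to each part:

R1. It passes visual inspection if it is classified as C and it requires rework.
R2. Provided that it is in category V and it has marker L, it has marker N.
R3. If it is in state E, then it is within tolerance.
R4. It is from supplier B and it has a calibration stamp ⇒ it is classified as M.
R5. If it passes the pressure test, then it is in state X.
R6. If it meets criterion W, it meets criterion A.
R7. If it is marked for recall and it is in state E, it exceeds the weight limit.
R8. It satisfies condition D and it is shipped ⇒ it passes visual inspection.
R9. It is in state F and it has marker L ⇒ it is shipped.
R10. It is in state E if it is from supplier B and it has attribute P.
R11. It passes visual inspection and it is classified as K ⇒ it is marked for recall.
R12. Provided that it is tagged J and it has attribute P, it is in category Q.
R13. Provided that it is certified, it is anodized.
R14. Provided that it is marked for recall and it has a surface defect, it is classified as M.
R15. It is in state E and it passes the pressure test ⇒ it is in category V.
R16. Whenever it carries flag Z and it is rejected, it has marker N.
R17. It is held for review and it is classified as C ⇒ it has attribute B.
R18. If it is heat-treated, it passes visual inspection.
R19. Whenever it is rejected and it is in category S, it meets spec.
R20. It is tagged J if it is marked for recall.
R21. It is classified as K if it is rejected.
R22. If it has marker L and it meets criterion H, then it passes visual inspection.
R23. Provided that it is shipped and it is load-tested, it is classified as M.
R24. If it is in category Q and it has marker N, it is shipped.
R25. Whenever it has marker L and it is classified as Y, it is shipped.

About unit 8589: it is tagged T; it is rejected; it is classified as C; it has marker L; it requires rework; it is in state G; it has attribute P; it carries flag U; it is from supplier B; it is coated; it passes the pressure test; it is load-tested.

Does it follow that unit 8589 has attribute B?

No

Forward chaining from the given facts derives: passes visual inspection, is in state X, is in state E, is in category V, is classified as K, has marker N, is within tolerance, is marked for recall, is tagged J, exceeds the weight limit, is in category Q, is shipped, is classified as M.
The only rule concluding "it has attribute B" is R17, which needs "it is held for review"; that is never established.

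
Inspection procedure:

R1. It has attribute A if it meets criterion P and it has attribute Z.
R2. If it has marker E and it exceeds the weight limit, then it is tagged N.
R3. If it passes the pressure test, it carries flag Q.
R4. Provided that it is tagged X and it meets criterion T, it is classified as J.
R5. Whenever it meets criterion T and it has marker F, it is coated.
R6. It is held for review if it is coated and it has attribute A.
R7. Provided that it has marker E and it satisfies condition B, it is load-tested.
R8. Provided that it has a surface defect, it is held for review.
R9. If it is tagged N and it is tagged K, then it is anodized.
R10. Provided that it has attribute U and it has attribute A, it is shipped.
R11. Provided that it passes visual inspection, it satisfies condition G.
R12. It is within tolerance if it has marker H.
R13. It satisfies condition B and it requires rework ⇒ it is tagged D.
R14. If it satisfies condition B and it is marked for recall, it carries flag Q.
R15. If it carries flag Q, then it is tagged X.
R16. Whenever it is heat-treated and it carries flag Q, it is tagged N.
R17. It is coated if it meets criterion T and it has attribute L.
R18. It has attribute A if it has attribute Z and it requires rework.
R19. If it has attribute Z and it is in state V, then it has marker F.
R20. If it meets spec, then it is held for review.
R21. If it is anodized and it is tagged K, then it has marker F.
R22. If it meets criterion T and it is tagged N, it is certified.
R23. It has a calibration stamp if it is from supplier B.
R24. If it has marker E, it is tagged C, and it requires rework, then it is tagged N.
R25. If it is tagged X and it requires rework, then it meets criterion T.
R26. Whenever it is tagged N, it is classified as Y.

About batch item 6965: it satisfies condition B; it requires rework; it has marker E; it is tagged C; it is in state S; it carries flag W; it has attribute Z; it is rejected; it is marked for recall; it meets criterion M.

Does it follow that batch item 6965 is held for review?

No

Forward chaining from the given facts derives: is load-tested, is tagged D, carries flag Q, is tagged X, has attribute A, is tagged N, meets criterion T, is classified as Y, is classified as J, is certified.
Rules concluding "it is held for review": R6 needs "it is coated"; R8 needs "it has a surface defect"; R20 needs "it meets spec" — none of these are established.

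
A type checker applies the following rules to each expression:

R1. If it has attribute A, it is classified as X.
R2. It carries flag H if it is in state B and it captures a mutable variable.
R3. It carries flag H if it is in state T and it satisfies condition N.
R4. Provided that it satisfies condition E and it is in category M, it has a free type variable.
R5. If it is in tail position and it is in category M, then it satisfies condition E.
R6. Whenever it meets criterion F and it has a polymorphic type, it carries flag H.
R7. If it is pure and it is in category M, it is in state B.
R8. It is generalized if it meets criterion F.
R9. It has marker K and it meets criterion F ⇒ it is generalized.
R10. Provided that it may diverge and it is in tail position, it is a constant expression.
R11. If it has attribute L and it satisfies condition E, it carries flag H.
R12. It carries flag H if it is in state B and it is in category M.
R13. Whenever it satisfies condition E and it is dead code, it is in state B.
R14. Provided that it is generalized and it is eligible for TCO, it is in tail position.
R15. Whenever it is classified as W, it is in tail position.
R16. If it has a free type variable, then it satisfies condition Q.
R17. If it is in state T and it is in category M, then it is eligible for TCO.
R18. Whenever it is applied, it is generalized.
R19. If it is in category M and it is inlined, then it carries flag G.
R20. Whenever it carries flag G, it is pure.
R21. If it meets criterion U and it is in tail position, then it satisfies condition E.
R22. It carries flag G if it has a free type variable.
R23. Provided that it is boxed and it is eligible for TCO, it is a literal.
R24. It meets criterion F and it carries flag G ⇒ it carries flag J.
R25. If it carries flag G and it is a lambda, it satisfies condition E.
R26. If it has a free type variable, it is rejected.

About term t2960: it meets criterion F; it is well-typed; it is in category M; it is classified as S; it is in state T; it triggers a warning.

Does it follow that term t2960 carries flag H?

By R8 (it meets criterion F): it is generalized.
By R17 (it is in state T, it is in category M): it is eligible for TCO.
By R14 (it is generalized, it is eligible for TCO): it is in tail position.
By R5 (it is in tail position, it is in category M): it satisfies condition E.
By R4 (it satisfies condition E, it is in category M): it has a free type variable.
By R22 (it has a free type variable): it carries flag G.
By R20 (it carries flag G): it is pure.
By R7 (it is pure, it is in category M): it is in state B.
By R12 (it is in state B, it is in category M): it carries flag H.

Yes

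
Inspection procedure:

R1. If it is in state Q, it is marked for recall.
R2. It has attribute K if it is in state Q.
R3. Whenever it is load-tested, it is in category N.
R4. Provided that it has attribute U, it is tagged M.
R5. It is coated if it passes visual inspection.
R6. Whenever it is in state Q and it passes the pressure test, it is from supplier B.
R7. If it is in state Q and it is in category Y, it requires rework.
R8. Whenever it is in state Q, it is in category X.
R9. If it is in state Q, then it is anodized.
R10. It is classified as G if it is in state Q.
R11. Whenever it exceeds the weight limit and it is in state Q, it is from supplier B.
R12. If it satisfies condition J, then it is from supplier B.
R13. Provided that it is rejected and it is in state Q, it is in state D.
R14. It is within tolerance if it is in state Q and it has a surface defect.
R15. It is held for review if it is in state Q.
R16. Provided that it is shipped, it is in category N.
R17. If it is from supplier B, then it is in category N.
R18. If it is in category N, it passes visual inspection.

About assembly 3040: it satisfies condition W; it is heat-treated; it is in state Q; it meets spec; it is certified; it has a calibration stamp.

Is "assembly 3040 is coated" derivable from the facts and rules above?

No

Forward chaining from the given facts derives: is marked for recall, has attribute K, is in category X, is anodized, is classified as G, is held for review.
The only rule concluding "it is coated" is R5, which needs "it passes visual inspection"; that is never established.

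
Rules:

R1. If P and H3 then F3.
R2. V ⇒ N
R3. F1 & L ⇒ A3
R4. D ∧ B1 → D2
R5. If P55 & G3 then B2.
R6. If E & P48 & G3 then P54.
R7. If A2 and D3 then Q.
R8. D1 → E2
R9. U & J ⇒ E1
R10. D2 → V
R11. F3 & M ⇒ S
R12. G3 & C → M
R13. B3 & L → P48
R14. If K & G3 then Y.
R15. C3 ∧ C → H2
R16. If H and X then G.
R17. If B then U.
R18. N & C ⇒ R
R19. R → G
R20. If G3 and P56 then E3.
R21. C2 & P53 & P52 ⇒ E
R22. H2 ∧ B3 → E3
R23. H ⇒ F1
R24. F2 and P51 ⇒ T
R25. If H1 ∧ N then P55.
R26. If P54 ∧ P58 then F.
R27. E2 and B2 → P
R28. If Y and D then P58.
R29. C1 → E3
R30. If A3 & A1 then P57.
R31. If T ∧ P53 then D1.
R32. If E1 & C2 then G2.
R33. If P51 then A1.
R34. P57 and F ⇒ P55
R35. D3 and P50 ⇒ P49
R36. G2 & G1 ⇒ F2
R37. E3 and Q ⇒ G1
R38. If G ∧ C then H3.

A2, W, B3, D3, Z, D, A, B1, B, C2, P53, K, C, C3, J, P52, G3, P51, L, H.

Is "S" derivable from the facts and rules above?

Yes

D2  (by R4: D, B1)
Q  (by R7: A2, D3)
V  (by R10: D2)
M  (by R12: G3, C)
P48  (by R13: B3, L)
Y  (by R14: K, G3)
H2  (by R15: C3, C)
U  (by R17: B)
E  (by R21: C2, P53, P52)
E3  (by R22: H2, B3)
F1  (by R23: H)
P58  (by R28: Y, D)
A1  (by R33: P51)
G1  (by R37: E3, Q)
N  (by R2: V)
A3  (by R3: F1, L)
P54  (by R6: E, P48, G3)
E1  (by R9: U, J)
R  (by R18: N, C)
G  (by R19: R)
F  (by R26: P54, P58)
P57  (by R30: A3, A1)
G2  (by R32: E1, C2)
P55  (by R34: P57, F)
F2  (by R36: G2, G1)
H3  (by R38: G, C)
B2  (by R5: P55, G3)
T  (by R24: F2, P51)
D1  (by R31: T, P53)
E2  (by R8: D1)
P  (by R27: E2, B2)
F3  (by R1: P, H3)
S  (by R11: F3, M)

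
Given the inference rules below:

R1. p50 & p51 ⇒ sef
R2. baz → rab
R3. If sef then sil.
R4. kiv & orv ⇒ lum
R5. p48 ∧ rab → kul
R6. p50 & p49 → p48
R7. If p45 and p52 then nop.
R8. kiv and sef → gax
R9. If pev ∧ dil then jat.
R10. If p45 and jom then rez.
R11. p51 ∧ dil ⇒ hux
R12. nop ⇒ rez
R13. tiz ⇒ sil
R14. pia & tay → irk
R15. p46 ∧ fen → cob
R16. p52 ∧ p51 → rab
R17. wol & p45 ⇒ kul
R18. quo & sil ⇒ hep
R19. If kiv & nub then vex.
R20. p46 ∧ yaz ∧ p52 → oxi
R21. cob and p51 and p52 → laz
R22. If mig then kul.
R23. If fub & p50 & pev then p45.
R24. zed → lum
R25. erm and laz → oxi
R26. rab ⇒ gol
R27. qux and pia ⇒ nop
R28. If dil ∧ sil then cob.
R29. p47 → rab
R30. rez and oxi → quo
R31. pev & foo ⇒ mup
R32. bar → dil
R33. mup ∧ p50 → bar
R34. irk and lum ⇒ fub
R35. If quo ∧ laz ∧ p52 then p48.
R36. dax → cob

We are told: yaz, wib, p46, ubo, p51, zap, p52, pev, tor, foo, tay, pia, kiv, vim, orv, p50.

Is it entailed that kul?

Yes

sef  (by R1: p50, p51)
sil  (by R3: sef)
lum  (by R4: kiv, orv)
irk  (by R14: pia, tay)
rab  (by R16: p52, p51)
oxi  (by R20: p46, yaz, p52)
mup  (by R31: pev, foo)
bar  (by R33: mup, p50)
fub  (by R34: irk, lum)
p45  (by R23: fub, p50, pev)
dil  (by R32: bar)
nop  (by R7: p45, p52)
rez  (by R12: nop)
cob  (by R28: dil, sil)
quo  (by R30: rez, oxi)
laz  (by R21: cob, p51, p52)
p48  (by R35: quo, laz, p52)
kul  (by R5: p48, rab)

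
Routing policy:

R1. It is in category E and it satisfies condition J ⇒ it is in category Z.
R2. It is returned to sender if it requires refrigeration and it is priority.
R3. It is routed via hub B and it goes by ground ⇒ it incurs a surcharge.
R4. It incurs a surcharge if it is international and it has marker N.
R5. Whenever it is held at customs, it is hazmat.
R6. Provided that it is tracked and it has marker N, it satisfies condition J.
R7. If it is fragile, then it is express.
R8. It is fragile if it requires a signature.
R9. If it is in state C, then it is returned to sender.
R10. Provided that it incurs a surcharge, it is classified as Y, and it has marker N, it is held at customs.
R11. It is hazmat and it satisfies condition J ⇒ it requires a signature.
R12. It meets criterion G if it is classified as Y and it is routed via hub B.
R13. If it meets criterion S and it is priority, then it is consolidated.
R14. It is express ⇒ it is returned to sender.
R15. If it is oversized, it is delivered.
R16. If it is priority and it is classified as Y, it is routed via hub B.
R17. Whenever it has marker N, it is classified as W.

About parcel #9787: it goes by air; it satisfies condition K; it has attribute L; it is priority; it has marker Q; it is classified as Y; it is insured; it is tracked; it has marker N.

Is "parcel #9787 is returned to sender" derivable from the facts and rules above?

Forward chaining from the given facts derives: satisfies condition J, is routed via hub B, is classified as W, meets criterion G.
Rules concluding "it is returned to sender": R2 needs "it requires refrigeration"; R9 needs "it is in state C"; R14 needs "it is express" — none of these are established.

No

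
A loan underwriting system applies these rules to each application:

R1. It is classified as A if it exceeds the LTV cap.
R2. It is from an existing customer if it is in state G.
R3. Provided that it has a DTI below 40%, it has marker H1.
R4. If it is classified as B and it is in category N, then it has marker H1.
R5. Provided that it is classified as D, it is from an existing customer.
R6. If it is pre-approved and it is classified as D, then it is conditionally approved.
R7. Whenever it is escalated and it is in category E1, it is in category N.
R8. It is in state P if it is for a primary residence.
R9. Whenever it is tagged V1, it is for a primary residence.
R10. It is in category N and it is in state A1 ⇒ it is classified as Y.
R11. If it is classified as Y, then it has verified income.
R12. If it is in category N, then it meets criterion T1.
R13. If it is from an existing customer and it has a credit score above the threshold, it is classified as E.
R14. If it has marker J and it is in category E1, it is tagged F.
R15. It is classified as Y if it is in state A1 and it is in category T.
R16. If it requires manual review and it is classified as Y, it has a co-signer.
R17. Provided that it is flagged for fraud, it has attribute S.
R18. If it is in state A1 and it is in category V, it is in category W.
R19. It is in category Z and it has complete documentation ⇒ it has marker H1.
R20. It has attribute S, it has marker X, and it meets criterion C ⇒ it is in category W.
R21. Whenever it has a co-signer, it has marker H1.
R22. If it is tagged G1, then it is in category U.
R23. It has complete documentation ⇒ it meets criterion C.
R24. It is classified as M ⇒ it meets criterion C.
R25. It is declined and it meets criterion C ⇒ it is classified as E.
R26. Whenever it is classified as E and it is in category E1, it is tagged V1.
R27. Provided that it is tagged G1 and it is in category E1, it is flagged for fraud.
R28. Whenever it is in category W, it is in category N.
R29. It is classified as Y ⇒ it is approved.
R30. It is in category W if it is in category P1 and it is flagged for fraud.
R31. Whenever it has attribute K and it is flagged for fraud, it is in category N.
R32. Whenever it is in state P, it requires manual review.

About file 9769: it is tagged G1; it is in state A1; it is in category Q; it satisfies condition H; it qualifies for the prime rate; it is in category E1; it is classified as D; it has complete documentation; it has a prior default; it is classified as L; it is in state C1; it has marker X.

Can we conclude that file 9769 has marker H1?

No

Forward chaining from the given facts derives: is from an existing customer, is in category U, meets criterion C, is flagged for fraud, has attribute S, is in category W, is in category N, is classified as Y, has verified income, meets criterion T1, is approved.
Rules concluding "it has marker H1": R3 needs "it has a DTI below 40%"; R4 needs "it is classified as B"; R19 needs "it is in category Z"; R21 needs "it has a co-signer" — none of these are established.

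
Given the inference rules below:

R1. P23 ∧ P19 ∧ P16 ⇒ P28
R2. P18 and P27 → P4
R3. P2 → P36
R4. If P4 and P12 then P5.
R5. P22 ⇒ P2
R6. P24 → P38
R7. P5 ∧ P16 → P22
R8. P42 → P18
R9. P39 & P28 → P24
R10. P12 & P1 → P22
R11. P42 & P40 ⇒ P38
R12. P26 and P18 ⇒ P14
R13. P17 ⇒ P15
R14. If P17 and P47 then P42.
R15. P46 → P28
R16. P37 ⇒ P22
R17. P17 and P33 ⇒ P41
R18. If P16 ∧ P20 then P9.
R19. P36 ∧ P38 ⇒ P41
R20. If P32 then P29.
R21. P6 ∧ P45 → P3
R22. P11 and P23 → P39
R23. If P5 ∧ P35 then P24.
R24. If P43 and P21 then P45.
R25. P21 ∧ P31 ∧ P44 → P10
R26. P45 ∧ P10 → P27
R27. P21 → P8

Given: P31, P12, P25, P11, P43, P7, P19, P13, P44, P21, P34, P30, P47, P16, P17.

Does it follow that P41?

No

Forward chaining from the given facts derives: P15, P42, P45, P10, P27, P8, P18, P4, P5, P22, P2, P36.
Rules concluding P41: R17 needs P33; R19 needs P38 — none of these are established.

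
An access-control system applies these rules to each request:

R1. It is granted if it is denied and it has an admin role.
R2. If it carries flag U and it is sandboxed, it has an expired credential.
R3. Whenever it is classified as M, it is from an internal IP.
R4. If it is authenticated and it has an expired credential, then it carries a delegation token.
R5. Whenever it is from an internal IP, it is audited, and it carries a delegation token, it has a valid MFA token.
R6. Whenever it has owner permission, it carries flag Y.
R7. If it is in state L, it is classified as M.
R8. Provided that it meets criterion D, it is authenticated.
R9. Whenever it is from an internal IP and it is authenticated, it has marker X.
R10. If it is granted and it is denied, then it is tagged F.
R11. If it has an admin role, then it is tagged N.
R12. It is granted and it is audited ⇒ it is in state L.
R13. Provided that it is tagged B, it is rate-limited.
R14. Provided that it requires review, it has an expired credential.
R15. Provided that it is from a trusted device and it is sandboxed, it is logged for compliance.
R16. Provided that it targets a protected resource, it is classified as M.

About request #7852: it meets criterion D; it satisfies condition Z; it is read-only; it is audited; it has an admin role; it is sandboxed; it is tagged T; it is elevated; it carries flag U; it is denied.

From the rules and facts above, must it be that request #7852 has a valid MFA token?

By R1 (it is denied, it has an admin role): it is granted.
By R2 (it carries flag U, it is sandboxed): it has an expired credential.
By R8 (it meets criterion D): it is authenticated.
By R12 (it is granted, it is audited): it is in state L.
By R4 (it is authenticated, it has an expired credential): it carries a delegation token.
By R7 (it is in state L): it is classified as M.
By R3 (it is classified as M): it is from an internal IP.
By R5 (it is from an internal IP, it is audited, it carries a delegation token): it has a valid MFA token.

Yes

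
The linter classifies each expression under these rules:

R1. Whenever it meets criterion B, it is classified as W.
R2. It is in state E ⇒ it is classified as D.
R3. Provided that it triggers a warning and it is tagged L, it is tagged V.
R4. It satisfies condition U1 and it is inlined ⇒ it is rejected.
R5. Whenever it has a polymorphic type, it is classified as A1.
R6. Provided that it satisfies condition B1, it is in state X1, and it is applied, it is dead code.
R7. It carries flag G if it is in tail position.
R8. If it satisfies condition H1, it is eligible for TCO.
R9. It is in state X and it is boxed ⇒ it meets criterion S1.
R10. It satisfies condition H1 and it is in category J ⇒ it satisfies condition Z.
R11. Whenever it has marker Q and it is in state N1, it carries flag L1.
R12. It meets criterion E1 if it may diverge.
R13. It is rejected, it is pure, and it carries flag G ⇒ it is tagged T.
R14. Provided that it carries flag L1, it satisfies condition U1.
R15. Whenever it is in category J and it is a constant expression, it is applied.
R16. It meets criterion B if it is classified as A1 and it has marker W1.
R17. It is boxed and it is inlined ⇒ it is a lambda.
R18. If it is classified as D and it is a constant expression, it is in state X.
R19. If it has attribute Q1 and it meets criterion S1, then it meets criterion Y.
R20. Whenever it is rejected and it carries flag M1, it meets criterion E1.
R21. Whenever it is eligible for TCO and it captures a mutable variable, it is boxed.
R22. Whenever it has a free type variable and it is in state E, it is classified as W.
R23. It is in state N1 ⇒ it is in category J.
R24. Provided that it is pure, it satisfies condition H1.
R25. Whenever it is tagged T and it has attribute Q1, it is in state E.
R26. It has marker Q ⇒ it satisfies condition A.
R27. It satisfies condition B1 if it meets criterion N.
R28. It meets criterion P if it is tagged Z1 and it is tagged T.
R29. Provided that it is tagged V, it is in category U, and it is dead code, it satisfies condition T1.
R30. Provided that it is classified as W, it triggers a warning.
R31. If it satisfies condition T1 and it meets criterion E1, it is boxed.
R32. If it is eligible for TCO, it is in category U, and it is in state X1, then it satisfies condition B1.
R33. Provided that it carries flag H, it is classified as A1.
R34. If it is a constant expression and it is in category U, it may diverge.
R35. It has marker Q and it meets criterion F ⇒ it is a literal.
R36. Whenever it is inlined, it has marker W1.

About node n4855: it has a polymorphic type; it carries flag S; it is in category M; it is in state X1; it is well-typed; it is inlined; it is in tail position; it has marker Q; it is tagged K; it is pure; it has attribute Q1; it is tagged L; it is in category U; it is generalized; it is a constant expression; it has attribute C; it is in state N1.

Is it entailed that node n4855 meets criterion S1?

By R5 (it has a polymorphic type): it is classified as A1.
By R7 (it is in tail position): it carries flag G.
By R11 (it has marker Q, it is in state N1): it carries flag L1.
By R14 (it carries flag L1): it satisfies condition U1.
By R23 (it is in state N1): it is in category J.
By R24 (it is pure): it satisfies condition H1.
By R34 (it is a constant expression, it is in category U): it may diverge.
By R36 (it is inlined): it has marker W1.
By R4 (it satisfies condition U1, it is inlined): it is rejected.
By R8 (it satisfies condition H1): it is eligible for TCO.
By R12 (it may diverge): it meets criterion E1.
By R13 (it is rejected, it is pure, it carries flag G): it is tagged T.
By R15 (it is in category J, it is a constant expression): it is applied.
By R16 (it is classified as A1, it has marker W1): it meets criterion B.
By R25 (it is tagged T, it has attribute Q1): it is in state E.
By R32 (it is eligible for TCO, it is in category U, it is in state X1): it satisfies condition B1.
By R1 (it meets criterion B): it is classified as W.
By R2 (it is in state E): it is classified as D.
By R6 (it satisfies condition B1, it is in state X1, it is applied): it is dead code.
By R18 (it is classified as D, it is a constant expression): it is in state X.
By R30 (it is classified as W): it triggers a warning.
By R3 (it triggers a warning, it is tagged L): it is tagged V.
By R29 (it is tagged V, it is in category U, it is dead code): it satisfies condition T1.
By R31 (it satisfies condition T1, it meets criterion E1): it is boxed.
By R9 (it is in state X, it is boxed): it meets criterion S1.

Yes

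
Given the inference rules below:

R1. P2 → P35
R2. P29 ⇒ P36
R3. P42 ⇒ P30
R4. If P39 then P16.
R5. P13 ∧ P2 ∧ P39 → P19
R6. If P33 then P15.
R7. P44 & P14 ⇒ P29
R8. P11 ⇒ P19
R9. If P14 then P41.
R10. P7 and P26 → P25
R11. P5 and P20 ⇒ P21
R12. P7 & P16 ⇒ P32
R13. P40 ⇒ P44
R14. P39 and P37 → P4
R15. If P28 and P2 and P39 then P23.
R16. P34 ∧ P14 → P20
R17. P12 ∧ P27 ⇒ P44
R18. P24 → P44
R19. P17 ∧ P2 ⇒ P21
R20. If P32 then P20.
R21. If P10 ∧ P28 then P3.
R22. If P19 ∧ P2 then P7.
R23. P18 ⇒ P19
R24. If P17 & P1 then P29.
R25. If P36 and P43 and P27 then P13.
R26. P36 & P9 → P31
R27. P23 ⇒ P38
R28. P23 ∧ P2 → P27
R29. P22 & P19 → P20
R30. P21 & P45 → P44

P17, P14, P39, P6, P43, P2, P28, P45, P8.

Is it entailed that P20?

Yes

P16  (by R4: P39)
P23  (by R15: P28, P2, P39)
P21  (by R19: P17, P2)
P27  (by R28: P23, P2)
P44  (by R30: P21, P45)
P29  (by R7: P44, P14)
P36  (by R2: P29)
P13  (by R25: P36, P43, P27)
P19  (by R5: P13, P2, P39)
P7  (by R22: P19, P2)
P32  (by R12: P7, P16)
P20  (by R20: P32)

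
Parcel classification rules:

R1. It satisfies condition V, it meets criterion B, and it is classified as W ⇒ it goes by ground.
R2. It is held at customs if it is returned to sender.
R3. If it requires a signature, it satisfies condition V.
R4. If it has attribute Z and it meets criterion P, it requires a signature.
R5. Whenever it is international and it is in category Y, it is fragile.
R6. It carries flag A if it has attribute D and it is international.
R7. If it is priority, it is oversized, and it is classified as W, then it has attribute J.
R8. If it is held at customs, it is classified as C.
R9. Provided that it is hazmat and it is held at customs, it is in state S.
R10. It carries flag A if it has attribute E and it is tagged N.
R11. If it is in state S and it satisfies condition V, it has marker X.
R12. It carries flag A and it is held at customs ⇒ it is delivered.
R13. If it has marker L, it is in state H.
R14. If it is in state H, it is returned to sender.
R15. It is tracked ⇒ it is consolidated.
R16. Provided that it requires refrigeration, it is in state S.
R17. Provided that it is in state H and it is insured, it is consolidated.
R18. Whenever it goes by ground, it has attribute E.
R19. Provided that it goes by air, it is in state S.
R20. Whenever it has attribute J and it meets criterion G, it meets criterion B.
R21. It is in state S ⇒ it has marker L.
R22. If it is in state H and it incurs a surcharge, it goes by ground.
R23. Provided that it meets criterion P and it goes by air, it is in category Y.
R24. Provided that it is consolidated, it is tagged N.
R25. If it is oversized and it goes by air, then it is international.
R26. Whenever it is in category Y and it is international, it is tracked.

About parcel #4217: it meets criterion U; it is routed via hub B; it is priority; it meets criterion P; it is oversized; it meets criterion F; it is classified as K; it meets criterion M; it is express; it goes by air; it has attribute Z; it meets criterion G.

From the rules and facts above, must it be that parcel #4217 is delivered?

No

Forward chaining from the given facts derives: requires a signature, is in state S, has marker L, is in category Y, is international, is tracked, satisfies condition V, is fragile, has marker X, is in state H, is returned to sender, is consolidated, is tagged N, is held at customs, is classified as C.
The only rule concluding "it is delivered" is R12, which needs "it carries flag A"; that is never established.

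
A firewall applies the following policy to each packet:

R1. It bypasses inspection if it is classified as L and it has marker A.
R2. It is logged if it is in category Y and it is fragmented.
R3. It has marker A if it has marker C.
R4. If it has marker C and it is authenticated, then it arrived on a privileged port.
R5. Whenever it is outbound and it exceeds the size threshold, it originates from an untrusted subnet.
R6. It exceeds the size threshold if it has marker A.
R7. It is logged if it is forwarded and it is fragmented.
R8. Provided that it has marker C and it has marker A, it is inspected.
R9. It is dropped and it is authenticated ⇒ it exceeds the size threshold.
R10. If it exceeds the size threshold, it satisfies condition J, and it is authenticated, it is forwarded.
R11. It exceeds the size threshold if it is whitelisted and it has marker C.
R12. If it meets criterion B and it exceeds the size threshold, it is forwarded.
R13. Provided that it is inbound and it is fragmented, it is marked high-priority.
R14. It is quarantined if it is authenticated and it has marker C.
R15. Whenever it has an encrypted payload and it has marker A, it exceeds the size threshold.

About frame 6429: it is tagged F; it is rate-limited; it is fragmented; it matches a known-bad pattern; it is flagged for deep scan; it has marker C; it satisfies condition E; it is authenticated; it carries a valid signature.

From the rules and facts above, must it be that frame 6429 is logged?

No

Forward chaining from the given facts derives: has marker A, arrived on a privileged port, exceeds the size threshold, is inspected, is quarantined.
Rules concluding "it is logged": R2 needs "it is in category Y"; R7 needs "it is forwarded" — none of these are established.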